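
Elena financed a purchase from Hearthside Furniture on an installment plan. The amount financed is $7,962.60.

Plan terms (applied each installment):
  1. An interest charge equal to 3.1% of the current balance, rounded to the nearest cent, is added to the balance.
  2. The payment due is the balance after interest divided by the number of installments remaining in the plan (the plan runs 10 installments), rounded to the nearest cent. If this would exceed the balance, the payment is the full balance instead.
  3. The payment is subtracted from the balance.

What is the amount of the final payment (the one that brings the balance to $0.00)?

$1,080.54

Installment 1: opening $7,962.60; interest $246.84 → $8,209.44; payment $820.94; balance $7,388.50
Installment 2: opening $7,388.50; interest $229.04 → $7,617.54; payment $846.39; balance $6,771.15
Installment 3: opening $6,771.15; interest $209.91 → $6,981.06; payment $872.63; balance $6,108.43
Installment 4: opening $6,108.43; interest $189.36 → $6,297.79; payment $899.68; balance $5,398.11
Installment 5: opening $5,398.11; interest $167.34 → $5,565.45; payment $927.58; balance $4,637.87
Installment 6: opening $4,637.87; interest $143.77 → $4,781.64; payment $956.33; balance $3,825.31
Installment 7: opening $3,825.31; interest $118.58 → $3,943.89; payment $985.97; balance $2,957.92
Installment 8: opening $2,957.92; interest $91.70 → $3,049.62; payment $1,016.54; balance $2,033.08
Installment 9: opening $2,033.08; interest $63.03 → $2,096.11; payment $1,048.06; balance $1,048.05
Installment 10: opening $1,048.05; interest $32.49 → $1,080.54; payment $1,080.54; balance $0.00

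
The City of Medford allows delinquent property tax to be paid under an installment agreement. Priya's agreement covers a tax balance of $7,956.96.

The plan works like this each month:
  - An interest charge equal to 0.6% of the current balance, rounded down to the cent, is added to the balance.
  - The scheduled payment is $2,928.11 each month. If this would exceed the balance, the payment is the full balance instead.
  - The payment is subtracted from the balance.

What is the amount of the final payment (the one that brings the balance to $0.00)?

$2,192.00

Month 1: opening $7,956.96; interest $47.74 → $8,004.70; payment $2,928.11; balance $5,076.59
Month 2: opening $5,076.59; interest $30.45 → $5,107.04; payment $2,928.11; balance $2,178.93
Month 3: opening $2,178.93; interest $13.07 → $2,192.00; payment $2,192.00; balance $0.00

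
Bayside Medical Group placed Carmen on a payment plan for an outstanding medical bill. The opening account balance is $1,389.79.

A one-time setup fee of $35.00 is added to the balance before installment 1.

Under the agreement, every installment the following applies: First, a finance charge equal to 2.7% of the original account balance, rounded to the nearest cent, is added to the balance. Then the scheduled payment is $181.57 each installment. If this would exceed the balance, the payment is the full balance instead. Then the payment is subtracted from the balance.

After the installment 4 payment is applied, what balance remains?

$848.59

Installment 1: opening $1,424.79; interest $37.52 → $1,462.31; payment $181.57; balance $1,280.74
Installment 2: opening $1,280.74; interest $37.52 → $1,318.26; payment $181.57; balance $1,136.69
Installment 3: opening $1,136.69; interest $37.52 → $1,174.21; payment $181.57; balance $992.64
Installment 4: opening $992.64; interest $37.52 → $1,030.16; payment $181.57; balance $848.59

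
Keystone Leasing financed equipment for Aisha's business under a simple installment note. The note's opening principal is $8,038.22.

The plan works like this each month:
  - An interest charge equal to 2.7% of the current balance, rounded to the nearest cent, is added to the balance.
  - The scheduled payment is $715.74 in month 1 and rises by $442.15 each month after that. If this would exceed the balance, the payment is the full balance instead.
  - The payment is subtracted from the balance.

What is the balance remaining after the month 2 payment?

# | Opening | Interest | Payment | End bal
1 | $8,038.22 | $217.03 | $715.74 | $7,539.51
2 | $7,539.51 | $203.57 | $1,157.89 | $6,585.19

$6,585.19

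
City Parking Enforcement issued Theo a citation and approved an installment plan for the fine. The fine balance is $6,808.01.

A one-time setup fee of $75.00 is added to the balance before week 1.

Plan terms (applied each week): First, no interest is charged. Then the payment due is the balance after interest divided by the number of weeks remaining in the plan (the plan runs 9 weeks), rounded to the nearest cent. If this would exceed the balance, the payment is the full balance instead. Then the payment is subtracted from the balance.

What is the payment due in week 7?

Week 1: $6,883.01 − $764.78 → $6,118.23
Week 2: $6,118.23 − $764.78 → $5,353.45
Week 3: $5,353.45 − $764.78 → $4,588.67
Week 4: $4,588.67 − $764.78 → $3,823.89
Week 5: $3,823.89 − $764.78 → $3,059.11
Week 6: $3,059.11 − $764.78 → $2,294.33
Week 7: $2,294.33 − $764.78 → $1,529.55

$764.78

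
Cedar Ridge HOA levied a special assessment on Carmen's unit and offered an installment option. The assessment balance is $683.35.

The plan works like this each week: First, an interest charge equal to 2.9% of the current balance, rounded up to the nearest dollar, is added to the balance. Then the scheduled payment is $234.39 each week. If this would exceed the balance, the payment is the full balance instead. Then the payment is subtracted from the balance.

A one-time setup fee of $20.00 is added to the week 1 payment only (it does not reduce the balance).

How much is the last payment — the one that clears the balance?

Week 1: opening $683.35; interest $20.00 → $703.35; payment $234.39 (+ $20.00 fee); balance $468.96
Week 2: opening $468.96; interest $14.00 → $482.96; payment $234.39; balance $248.57
Week 3: opening $248.57; interest $8.00 → $256.57; payment $234.39; balance $22.18
Week 4: opening $22.18; interest $1.00 → $23.18; payment $23.18; balance $0.00

$23.18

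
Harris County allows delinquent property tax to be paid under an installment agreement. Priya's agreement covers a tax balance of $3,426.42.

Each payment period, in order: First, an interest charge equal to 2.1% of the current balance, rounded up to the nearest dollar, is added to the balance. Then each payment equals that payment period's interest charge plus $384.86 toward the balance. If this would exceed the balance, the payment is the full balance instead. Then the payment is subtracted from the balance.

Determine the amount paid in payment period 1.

Payment period 1: opening $3,426.42; interest $72.00 → $3,498.42; payment $456.86; balance $3,041.56

$456.86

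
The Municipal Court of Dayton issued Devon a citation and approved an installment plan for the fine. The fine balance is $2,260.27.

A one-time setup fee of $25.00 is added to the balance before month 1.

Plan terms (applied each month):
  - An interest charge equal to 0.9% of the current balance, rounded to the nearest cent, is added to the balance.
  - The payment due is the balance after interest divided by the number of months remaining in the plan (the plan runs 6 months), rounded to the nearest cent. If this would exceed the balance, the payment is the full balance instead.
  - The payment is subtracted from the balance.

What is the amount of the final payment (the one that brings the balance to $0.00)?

$401.91

Month 1: $2,285.27 +$20.57 interest = $2,305.84; pay $384.31 → $1,921.53
Month 2: $1,921.53 +$17.29 interest = $1,938.82; pay $387.76 → $1,551.06
Month 3: $1,551.06 +$13.96 interest = $1,565.02; pay $391.26 → $1,173.76
Month 4: $1,173.76 +$10.56 interest = $1,184.32; pay $394.77 → $789.55
Month 5: $789.55 +$7.11 interest = $796.66; pay $398.33 → $398.33
Month 6: $398.33 +$3.58 interest = $401.91; pay $401.91 → $0.00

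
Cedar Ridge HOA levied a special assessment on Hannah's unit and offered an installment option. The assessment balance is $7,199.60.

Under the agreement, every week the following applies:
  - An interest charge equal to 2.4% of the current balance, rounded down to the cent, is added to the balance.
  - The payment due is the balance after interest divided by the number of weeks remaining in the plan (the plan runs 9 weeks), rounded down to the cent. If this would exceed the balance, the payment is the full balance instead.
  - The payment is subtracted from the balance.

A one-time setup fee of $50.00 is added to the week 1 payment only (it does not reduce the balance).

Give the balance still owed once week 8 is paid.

$967.09

Week 1: $7,199.60 +$172.79 interest = $7,372.39; pay $819.15 (+ $50.00 fee) → $6,553.24
Week 2: $6,553.24 +$157.27 interest = $6,710.51; pay $838.81 → $5,871.70
Week 3: $5,871.70 +$140.92 interest = $6,012.62; pay $858.94 → $5,153.68
Week 4: $5,153.68 +$123.68 interest = $5,277.36; pay $879.56 → $4,397.80
Week 5: $4,397.80 +$105.54 interest = $4,503.34; pay $900.66 → $3,602.68
Week 6: $3,602.68 +$86.46 interest = $3,689.14; pay $922.28 → $2,766.86
Week 7: $2,766.86 +$66.40 interest = $2,833.26; pay $944.42 → $1,888.84
Week 8: $1,888.84 +$45.33 interest = $1,934.17; pay $967.08 → $967.09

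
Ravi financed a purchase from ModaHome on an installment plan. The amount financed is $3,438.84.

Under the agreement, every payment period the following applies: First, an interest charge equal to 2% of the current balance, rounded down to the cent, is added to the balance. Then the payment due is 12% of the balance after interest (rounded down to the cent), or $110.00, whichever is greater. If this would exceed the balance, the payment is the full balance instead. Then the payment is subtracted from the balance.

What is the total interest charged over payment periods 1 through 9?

$417.58

# | Opening | Interest | Payment | End bal
1 | $3,438.84 | $68.77 | $420.91 | $3,086.70
2 | $3,086.70 | $61.73 | $377.81 | $2,770.62
3 | $2,770.62 | $55.41 | $339.12 | $2,486.91
4 | $2,486.91 | $49.73 | $304.39 | $2,232.25
5 | $2,232.25 | $44.64 | $273.22 | $2,003.67
6 | $2,003.67 | $40.07 | $245.24 | $1,798.50
7 | $1,798.50 | $35.97 | $220.13 | $1,614.34
8 | $1,614.34 | $32.28 | $197.59 | $1,449.03
9 | $1,449.03 | $28.98 | $177.36 | $1,300.65
Total interest: $68.77 + $61.73 + $55.41 + $49.73 + $44.64 + $40.07 + $35.97 + $32.28 + $28.98 = $417.58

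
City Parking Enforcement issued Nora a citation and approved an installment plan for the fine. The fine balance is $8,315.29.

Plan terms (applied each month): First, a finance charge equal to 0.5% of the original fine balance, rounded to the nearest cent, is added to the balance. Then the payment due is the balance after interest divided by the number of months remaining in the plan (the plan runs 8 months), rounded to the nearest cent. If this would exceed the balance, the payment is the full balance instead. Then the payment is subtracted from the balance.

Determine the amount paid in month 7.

Month 1: opening $8,315.29; interest $41.58 → $8,356.87; payment $1,044.61; balance $7,312.26
Month 2: opening $7,312.26; interest $41.58 → $7,353.84; payment $1,050.55; balance $6,303.29
Month 3: opening $6,303.29; interest $41.58 → $6,344.87; payment $1,057.48; balance $5,287.39
Month 4: opening $5,287.39; interest $41.58 → $5,328.97; payment $1,065.79; balance $4,263.18
Month 5: opening $4,263.18; interest $41.58 → $4,304.76; payment $1,076.19; balance $3,228.57
Month 6: opening $3,228.57; interest $41.58 → $3,270.15; payment $1,090.05; balance $2,180.10
Month 7: opening $2,180.10; interest $41.58 → $2,221.68; payment $1,110.84; balance $1,110.84

$1,110.84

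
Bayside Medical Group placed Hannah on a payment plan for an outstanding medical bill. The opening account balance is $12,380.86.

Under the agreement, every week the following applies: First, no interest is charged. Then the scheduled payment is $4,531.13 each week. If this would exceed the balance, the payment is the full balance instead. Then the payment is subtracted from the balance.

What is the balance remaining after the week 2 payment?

# | Opening | Payment | End bal
1 | $12,380.86 | $4,531.13 | $7,849.73
2 | $7,849.73 | $4,531.13 | $3,318.60

$3,318.60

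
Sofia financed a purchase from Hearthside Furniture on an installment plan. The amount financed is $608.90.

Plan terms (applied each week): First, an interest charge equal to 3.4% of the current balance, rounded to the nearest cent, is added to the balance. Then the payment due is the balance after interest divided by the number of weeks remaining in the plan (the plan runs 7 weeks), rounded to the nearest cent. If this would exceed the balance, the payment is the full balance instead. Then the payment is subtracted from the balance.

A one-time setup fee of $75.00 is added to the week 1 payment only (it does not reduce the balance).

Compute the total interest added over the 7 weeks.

$88.68

# | Opening | Interest | Payment | Fee | End bal
1 | $608.90 | $20.70 | $89.94 | $75.00 | $539.66
2 | $539.66 | $18.35 | $93.00 | — | $465.01
3 | $465.01 | $15.81 | $96.16 | — | $384.66
4 | $384.66 | $13.08 | $99.44 | — | $298.30
5 | $298.30 | $10.14 | $102.81 | — | $205.63
6 | $205.63 | $6.99 | $106.31 | — | $106.31
7 | $106.31 | $3.61 | $109.92 | — | $0.00
Total interest: $20.70 + $18.35 + $15.81 + $13.08 + $10.14 + $6.99 + $3.61 = $88.68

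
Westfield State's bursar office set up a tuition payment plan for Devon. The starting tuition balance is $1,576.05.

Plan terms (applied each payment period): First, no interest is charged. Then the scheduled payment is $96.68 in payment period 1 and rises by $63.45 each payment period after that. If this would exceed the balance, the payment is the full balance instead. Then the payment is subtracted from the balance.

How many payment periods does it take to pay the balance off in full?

Payment period 1: $1,576.05 − $96.68 → $1,479.37
Payment period 2: $1,479.37 − $160.13 → $1,319.24
Payment period 3: $1,319.24 − $223.58 → $1,095.66
Payment period 4: $1,095.66 − $287.03 → $808.63
Payment period 5: $808.63 − $350.48 → $458.15
Payment period 6: $458.15 − $413.93 → $44.22
Payment period 7: $44.22 − $44.22 → $0.00
Balance reaches $0.00 in payment period 7.

7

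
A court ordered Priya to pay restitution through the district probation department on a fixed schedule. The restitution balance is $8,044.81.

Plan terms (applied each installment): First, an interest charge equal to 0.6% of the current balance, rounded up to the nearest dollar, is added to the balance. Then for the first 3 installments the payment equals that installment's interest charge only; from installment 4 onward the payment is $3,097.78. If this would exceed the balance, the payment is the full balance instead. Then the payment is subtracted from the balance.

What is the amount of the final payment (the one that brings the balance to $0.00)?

$1,940.25

Installment 1: $8,044.81 +$49.00 interest = $8,093.81; pay $49.00 → $8,044.81
Installment 2: $8,044.81 +$49.00 interest = $8,093.81; pay $49.00 → $8,044.81
Installment 3: $8,044.81 +$49.00 interest = $8,093.81; pay $49.00 → $8,044.81
Installment 4: $8,044.81 +$49.00 interest = $8,093.81; pay $3,097.78 → $4,996.03
Installment 5: $4,996.03 +$30.00 interest = $5,026.03; pay $3,097.78 → $1,928.25
Installment 6: $1,928.25 +$12.00 interest = $1,940.25; pay $1,940.25 → $0.00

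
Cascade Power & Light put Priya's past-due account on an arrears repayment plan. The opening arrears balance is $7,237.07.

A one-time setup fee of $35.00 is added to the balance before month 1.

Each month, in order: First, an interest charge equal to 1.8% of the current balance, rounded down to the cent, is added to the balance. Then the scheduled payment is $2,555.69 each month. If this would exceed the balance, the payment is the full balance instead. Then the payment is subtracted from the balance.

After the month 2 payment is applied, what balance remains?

# | Opening | Interest | Payment | End bal
1 | $7,272.07 | $130.89 | $2,555.69 | $4,847.27
2 | $4,847.27 | $87.25 | $2,555.69 | $2,378.83

$2,378.83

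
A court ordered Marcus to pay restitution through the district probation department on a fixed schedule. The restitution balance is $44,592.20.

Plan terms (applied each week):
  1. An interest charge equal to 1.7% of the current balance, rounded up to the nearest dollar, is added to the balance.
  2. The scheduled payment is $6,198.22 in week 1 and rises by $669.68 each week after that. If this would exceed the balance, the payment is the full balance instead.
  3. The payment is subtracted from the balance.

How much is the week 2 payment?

Week 1: opening $44,592.20; interest $759.00 → $45,351.20; payment $6,198.22; balance $39,152.98
Week 2: opening $39,152.98; interest $666.00 → $39,818.98; payment $6,867.90; balance $32,951.08

$6,867.90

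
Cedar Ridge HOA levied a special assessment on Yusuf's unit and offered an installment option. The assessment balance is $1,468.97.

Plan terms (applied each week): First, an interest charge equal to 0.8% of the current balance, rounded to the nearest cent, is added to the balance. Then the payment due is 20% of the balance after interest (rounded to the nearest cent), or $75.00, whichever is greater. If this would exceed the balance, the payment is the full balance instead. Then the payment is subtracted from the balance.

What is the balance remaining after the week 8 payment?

$253.35

Week 1: $1,468.97 +$11.75 interest = $1,480.72; pay $296.14 → $1,184.58
Week 2: $1,184.58 +$9.48 interest = $1,194.06; pay $238.81 → $955.25
Week 3: $955.25 +$7.64 interest = $962.89; pay $192.58 → $770.31
Week 4: $770.31 +$6.16 interest = $776.47; pay $155.29 → $621.18
Week 5: $621.18 +$4.97 interest = $626.15; pay $125.23 → $500.92
Week 6: $500.92 +$4.01 interest = $504.93; pay $100.99 → $403.94
Week 7: $403.94 +$3.23 interest = $407.17; pay $81.43 → $325.74
Week 8: $325.74 +$2.61 interest = $328.35; pay $75.00 → $253.35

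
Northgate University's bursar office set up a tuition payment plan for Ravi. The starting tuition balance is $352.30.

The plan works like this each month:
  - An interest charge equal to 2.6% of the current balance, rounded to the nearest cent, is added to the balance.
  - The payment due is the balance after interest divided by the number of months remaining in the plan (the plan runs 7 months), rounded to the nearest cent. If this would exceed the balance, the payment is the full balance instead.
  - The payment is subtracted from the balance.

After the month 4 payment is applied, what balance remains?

# | Opening | Interest | Payment | End bal
1 | $352.30 | $9.16 | $51.64 | $309.82
2 | $309.82 | $8.06 | $52.98 | $264.90
3 | $264.90 | $6.89 | $54.36 | $217.43
4 | $217.43 | $5.65 | $55.77 | $167.31

$167.31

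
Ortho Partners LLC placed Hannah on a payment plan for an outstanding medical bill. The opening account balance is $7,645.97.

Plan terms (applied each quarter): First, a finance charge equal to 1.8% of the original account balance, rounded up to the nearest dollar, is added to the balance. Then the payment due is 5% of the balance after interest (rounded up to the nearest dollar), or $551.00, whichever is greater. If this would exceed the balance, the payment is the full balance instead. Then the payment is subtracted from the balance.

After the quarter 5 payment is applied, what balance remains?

$5,580.97

Quarter 1: opening $7,645.97; interest $138.00 → $7,783.97; payment $551.00; balance $7,232.97
Quarter 2: opening $7,232.97; interest $138.00 → $7,370.97; payment $551.00; balance $6,819.97
Quarter 3: opening $6,819.97; interest $138.00 → $6,957.97; payment $551.00; balance $6,406.97
Quarter 4: opening $6,406.97; interest $138.00 → $6,544.97; payment $551.00; balance $5,993.97
Quarter 5: opening $5,993.97; interest $138.00 → $6,131.97; payment $551.00; balance $5,580.97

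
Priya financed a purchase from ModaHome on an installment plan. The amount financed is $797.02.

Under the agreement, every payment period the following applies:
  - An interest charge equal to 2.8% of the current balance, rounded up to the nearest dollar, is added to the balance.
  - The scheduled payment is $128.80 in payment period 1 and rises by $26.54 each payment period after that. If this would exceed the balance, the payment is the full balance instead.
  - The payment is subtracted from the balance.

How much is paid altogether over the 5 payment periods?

$873.02

Payment period 1: opening $797.02; interest $23.00 → $820.02; payment $128.80; balance $691.22
Payment period 2: opening $691.22; interest $20.00 → $711.22; payment $155.34; balance $555.88
Payment period 3: opening $555.88; interest $16.00 → $571.88; payment $181.88; balance $390.00
Payment period 4: opening $390.00; interest $11.00 → $401.00; payment $208.42; balance $192.58
Payment period 5: opening $192.58; interest $6.00 → $198.58; payment $198.58; balance $0.00
Total paid: $873.02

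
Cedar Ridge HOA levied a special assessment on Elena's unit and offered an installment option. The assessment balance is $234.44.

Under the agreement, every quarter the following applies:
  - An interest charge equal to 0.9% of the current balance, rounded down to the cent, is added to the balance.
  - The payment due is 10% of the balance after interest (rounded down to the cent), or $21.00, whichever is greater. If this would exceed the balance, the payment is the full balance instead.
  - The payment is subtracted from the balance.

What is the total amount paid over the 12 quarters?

$247.80

Quarter 1: opening $234.44; interest $2.10 → $236.54; payment $23.65; balance $212.89
Quarter 2: opening $212.89; interest $1.91 → $214.80; payment $21.48; balance $193.32
Quarter 3: opening $193.32; interest $1.73 → $195.05; payment $21.00; balance $174.05
Quarter 4: opening $174.05; interest $1.56 → $175.61; payment $21.00; balance $154.61
Quarter 5: opening $154.61; interest $1.39 → $156.00; payment $21.00; balance $135.00
Quarter 6: opening $135.00; interest $1.21 → $136.21; payment $21.00; balance $115.21
Quarter 7: opening $115.21; interest $1.03 → $116.24; payment $21.00; balance $95.24
Quarter 8: opening $95.24; interest $0.85 → $96.09; payment $21.00; balance $75.09
Quarter 9: opening $75.09; interest $0.67 → $75.76; payment $21.00; balance $54.76
Quarter 10: opening $54.76; interest $0.49 → $55.25; payment $21.00; balance $34.25
Quarter 11: opening $34.25; interest $0.30 → $34.55; payment $21.00; balance $13.55
Quarter 12: opening $13.55; interest $0.12 → $13.67; payment $13.67; balance $0.00
Total paid: $247.80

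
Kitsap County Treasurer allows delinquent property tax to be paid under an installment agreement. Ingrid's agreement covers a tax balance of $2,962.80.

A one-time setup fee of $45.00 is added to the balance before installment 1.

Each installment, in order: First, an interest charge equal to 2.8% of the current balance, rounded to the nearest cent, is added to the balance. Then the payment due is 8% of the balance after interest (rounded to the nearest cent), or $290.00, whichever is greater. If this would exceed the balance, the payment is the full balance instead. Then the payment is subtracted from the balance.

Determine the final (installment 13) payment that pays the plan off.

$123.66

Installment 1: $3,007.80 +$84.22 interest = $3,092.02; pay $290.00 → $2,802.02
Installment 2: $2,802.02 +$78.46 interest = $2,880.48; pay $290.00 → $2,590.48
Installment 3: $2,590.48 +$72.53 interest = $2,663.01; pay $290.00 → $2,373.01
Installment 4: $2,373.01 +$66.44 interest = $2,439.45; pay $290.00 → $2,149.45
Installment 5: $2,149.45 +$60.18 interest = $2,209.63; pay $290.00 → $1,919.63
Installment 6: $1,919.63 +$53.75 interest = $1,973.38; pay $290.00 → $1,683.38
Installment 7: $1,683.38 +$47.13 interest = $1,730.51; pay $290.00 → $1,440.51
Installment 8: $1,440.51 +$40.33 interest = $1,480.84; pay $290.00 → $1,190.84
Installment 9: $1,190.84 +$33.34 interest = $1,224.18; pay $290.00 → $934.18
Installment 10: $934.18 +$26.16 interest = $960.34; pay $290.00 → $670.34
Installment 11: $670.34 +$18.77 interest = $689.11; pay $290.00 → $399.11
Installment 12: $399.11 +$11.18 interest = $410.29; pay $290.00 → $120.29
Installment 13: $120.29 +$3.37 interest = $123.66; pay $123.66 → $0.00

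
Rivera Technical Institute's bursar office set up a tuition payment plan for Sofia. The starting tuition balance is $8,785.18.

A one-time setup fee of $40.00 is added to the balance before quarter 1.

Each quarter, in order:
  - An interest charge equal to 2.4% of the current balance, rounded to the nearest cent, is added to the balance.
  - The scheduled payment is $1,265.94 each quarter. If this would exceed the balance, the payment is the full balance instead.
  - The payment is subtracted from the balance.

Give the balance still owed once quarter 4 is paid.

$4,454.39

# | Opening | Interest | Payment | End bal
1 | $8,825.18 | $211.80 | $1,265.94 | $7,771.04
2 | $7,771.04 | $186.50 | $1,265.94 | $6,691.60
3 | $6,691.60 | $160.60 | $1,265.94 | $5,586.26
4 | $5,586.26 | $134.07 | $1,265.94 | $4,454.39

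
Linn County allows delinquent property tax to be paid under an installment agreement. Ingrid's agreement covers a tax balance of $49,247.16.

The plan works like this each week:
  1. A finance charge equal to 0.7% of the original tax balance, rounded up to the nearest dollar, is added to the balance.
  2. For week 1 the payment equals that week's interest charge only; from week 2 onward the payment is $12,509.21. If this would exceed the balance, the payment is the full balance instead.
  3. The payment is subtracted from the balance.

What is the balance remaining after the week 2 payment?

Week 1: opening $49,247.16; interest $345.00 → $49,592.16; payment $345.00; balance $49,247.16
Week 2: opening $49,247.16; interest $345.00 → $49,592.16; payment $12,509.21; balance $37,082.95

$37,082.95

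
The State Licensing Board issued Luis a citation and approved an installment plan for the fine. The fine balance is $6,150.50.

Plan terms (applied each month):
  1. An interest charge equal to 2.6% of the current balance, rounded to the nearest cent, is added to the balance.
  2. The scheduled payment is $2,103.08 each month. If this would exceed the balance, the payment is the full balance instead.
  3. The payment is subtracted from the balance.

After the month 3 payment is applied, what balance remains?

$168.11

Month 1: $6,150.50 +$159.91 interest = $6,310.41; pay $2,103.08 → $4,207.33
Month 2: $4,207.33 +$109.39 interest = $4,316.72; pay $2,103.08 → $2,213.64
Month 3: $2,213.64 +$57.55 interest = $2,271.19; pay $2,103.08 → $168.11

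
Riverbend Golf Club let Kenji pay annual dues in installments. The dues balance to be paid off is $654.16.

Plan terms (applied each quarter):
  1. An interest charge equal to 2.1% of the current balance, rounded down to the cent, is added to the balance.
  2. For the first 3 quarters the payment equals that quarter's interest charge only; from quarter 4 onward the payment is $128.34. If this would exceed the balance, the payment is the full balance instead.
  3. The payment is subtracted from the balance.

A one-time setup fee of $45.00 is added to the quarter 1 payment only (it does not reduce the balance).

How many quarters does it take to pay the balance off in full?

Quarter 1: opening $654.16; interest $13.73 → $667.89; payment $13.73 (+ $45.00 fee); balance $654.16
Quarter 2: opening $654.16; interest $13.73 → $667.89; payment $13.73; balance $654.16
Quarter 3: opening $654.16; interest $13.73 → $667.89; payment $13.73; balance $654.16
Quarter 4: opening $654.16; interest $13.73 → $667.89; payment $128.34; balance $539.55
Quarter 5: opening $539.55; interest $11.33 → $550.88; payment $128.34; balance $422.54
Quarter 6: opening $422.54; interest $8.87 → $431.41; payment $128.34; balance $303.07
Quarter 7: opening $303.07; interest $6.36 → $309.43; payment $128.34; balance $181.09
Quarter 8: opening $181.09; interest $3.80 → $184.89; payment $128.34; balance $56.55
Quarter 9: opening $56.55; interest $1.18 → $57.73; payment $57.73; balance $0.00
Balance reaches $0.00 in quarter 9.

9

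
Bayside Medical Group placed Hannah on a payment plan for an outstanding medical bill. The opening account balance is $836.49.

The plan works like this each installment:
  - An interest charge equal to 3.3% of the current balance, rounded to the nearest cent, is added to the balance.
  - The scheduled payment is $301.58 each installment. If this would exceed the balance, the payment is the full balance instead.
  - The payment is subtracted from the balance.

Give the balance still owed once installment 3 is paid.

Installment 1: opening $836.49; interest $27.60 → $864.09; payment $301.58; balance $562.51
Installment 2: opening $562.51; interest $18.56 → $581.07; payment $301.58; balance $279.49
Installment 3: opening $279.49; interest $9.22 → $288.71; payment $288.71; balance $0.00

$0.00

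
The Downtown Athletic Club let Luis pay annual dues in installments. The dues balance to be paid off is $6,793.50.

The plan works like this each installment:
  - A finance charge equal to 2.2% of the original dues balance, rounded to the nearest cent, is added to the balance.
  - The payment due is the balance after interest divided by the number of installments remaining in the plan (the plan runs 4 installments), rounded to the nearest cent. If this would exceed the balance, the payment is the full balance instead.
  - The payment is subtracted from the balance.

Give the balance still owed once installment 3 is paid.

Installment 1: opening $6,793.50; interest $149.46 → $6,942.96; payment $1,735.74; balance $5,207.22
Installment 2: opening $5,207.22; interest $149.46 → $5,356.68; payment $1,785.56; balance $3,571.12
Installment 3: opening $3,571.12; interest $149.46 → $3,720.58; payment $1,860.29; balance $1,860.29

$1,860.29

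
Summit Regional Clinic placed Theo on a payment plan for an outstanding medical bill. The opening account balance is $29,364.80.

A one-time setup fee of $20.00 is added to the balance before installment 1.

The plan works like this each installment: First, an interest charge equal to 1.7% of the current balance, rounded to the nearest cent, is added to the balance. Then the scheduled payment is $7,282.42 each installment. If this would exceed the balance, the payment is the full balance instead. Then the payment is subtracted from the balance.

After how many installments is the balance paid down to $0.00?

Installment 1: $29,384.80 +$499.54 interest = $29,884.34; pay $7,282.42 → $22,601.92
Installment 2: $22,601.92 +$384.23 interest = $22,986.15; pay $7,282.42 → $15,703.73
Installment 3: $15,703.73 +$266.96 interest = $15,970.69; pay $7,282.42 → $8,688.27
Installment 4: $8,688.27 +$147.70 interest = $8,835.97; pay $7,282.42 → $1,553.55
Installment 5: $1,553.55 +$26.41 interest = $1,579.96; pay $1,579.96 → $0.00
Balance reaches $0.00 in installment 5.

5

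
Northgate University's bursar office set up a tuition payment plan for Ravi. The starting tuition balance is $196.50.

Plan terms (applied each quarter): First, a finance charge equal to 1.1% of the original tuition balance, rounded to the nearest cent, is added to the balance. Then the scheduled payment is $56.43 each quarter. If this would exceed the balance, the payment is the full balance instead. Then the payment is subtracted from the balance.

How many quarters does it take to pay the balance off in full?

4

# | Opening | Interest | Payment | End bal
1 | $196.50 | $2.16 | $56.43 | $142.23
2 | $142.23 | $2.16 | $56.43 | $87.96
3 | $87.96 | $2.16 | $56.43 | $33.69
4 | $33.69 | $2.16 | $35.85 | $0.00
Balance reaches $0.00 in quarter 4.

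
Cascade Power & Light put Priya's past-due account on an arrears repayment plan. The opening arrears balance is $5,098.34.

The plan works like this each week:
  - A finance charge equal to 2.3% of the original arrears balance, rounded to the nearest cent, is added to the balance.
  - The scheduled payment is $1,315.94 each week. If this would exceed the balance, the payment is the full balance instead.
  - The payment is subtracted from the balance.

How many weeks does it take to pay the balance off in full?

5

Week 1: $5,098.34 +$117.26 interest = $5,215.60; pay $1,315.94 → $3,899.66
Week 2: $3,899.66 +$117.26 interest = $4,016.92; pay $1,315.94 → $2,700.98
Week 3: $2,700.98 +$117.26 interest = $2,818.24; pay $1,315.94 → $1,502.30
Week 4: $1,502.30 +$117.26 interest = $1,619.56; pay $1,315.94 → $303.62
Week 5: $303.62 +$117.26 interest = $420.88; pay $420.88 → $0.00
Balance reaches $0.00 in week 5.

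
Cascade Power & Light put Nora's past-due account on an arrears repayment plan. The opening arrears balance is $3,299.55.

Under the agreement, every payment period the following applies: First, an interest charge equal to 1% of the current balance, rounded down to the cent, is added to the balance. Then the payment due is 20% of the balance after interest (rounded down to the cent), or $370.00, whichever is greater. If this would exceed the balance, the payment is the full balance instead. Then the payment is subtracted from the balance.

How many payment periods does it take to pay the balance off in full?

Payment period 1: opening $3,299.55; interest $32.99 → $3,332.54; payment $666.50; balance $2,666.04
Payment period 2: opening $2,666.04; interest $26.66 → $2,692.70; payment $538.54; balance $2,154.16
Payment period 3: opening $2,154.16; interest $21.54 → $2,175.70; payment $435.14; balance $1,740.56
Payment period 4: opening $1,740.56; interest $17.40 → $1,757.96; payment $370.00; balance $1,387.96
Payment period 5: opening $1,387.96; interest $13.87 → $1,401.83; payment $370.00; balance $1,031.83
Payment period 6: opening $1,031.83; interest $10.31 → $1,042.14; payment $370.00; balance $672.14
Payment period 7: opening $672.14; interest $6.72 → $678.86; payment $370.00; balance $308.86
Payment period 8: opening $308.86; interest $3.08 → $311.94; payment $311.94; balance $0.00
Balance reaches $0.00 in payment period 8.

8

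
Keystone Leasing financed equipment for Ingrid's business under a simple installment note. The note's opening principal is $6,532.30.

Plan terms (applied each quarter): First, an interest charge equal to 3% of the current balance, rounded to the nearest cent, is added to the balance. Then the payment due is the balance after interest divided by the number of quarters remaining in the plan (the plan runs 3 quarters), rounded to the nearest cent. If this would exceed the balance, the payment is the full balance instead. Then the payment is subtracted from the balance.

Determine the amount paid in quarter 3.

$2,379.34

Quarter 1: $6,532.30 +$195.97 interest = $6,728.27; pay $2,242.76 → $4,485.51
Quarter 2: $4,485.51 +$134.57 interest = $4,620.08; pay $2,310.04 → $2,310.04
Quarter 3: $2,310.04 +$69.30 interest = $2,379.34; pay $2,379.34 → $0.00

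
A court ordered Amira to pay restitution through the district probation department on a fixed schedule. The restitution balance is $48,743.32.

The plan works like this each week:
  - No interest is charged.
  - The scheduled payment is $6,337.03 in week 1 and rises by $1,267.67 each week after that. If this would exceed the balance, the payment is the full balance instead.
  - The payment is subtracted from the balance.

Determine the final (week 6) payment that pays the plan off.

$4,381.47

Week 1: $48,743.32 − $6,337.03 → $42,406.29
Week 2: $42,406.29 − $7,604.70 → $34,801.59
Week 3: $34,801.59 − $8,872.37 → $25,929.22
Week 4: $25,929.22 − $10,140.04 → $15,789.18
Week 5: $15,789.18 − $11,407.71 → $4,381.47
Week 6: $4,381.47 − $4,381.47 → $0.00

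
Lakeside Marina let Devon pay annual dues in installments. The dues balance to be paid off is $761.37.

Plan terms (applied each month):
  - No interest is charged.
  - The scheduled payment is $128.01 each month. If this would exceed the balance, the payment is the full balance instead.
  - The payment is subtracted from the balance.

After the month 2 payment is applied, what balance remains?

Month 1: opening $761.37; payment $128.01; balance $633.36
Month 2: opening $633.36; payment $128.01; balance $505.35

$505.35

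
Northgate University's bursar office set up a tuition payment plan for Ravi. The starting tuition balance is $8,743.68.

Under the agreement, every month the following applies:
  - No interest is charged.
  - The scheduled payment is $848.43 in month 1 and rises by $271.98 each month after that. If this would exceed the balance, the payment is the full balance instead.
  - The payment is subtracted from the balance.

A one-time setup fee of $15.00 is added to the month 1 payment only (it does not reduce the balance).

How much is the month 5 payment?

# | Opening | Payment | Fee | End bal
1 | $8,743.68 | $848.43 | $15.00 | $7,895.25
2 | $7,895.25 | $1,120.41 | — | $6,774.84
3 | $6,774.84 | $1,392.39 | — | $5,382.45
4 | $5,382.45 | $1,664.37 | — | $3,718.08
5 | $3,718.08 | $1,936.35 | — | $1,781.73

$1,936.35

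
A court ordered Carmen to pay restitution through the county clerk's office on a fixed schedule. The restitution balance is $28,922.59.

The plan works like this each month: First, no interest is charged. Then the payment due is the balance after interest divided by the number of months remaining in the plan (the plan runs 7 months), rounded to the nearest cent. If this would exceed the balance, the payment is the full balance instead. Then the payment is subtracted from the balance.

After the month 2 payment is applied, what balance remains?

Month 1: opening $28,922.59; payment $4,131.80; balance $24,790.79
Month 2: opening $24,790.79; payment $4,131.80; balance $20,658.99

$20,658.99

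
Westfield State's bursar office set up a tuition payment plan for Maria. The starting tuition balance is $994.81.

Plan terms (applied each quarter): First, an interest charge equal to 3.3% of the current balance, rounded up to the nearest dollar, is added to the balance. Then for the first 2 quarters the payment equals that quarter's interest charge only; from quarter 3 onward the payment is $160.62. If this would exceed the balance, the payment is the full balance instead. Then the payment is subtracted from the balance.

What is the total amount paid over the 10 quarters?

$1,201.81

Quarter 1: opening $994.81; interest $33.00 → $1,027.81; payment $33.00; balance $994.81
Quarter 2: opening $994.81; interest $33.00 → $1,027.81; payment $33.00; balance $994.81
Quarter 3: opening $994.81; interest $33.00 → $1,027.81; payment $160.62; balance $867.19
Quarter 4: opening $867.19; interest $29.00 → $896.19; payment $160.62; balance $735.57
Quarter 5: opening $735.57; interest $25.00 → $760.57; payment $160.62; balance $599.95
Quarter 6: opening $599.95; interest $20.00 → $619.95; payment $160.62; balance $459.33
Quarter 7: opening $459.33; interest $16.00 → $475.33; payment $160.62; balance $314.71
Quarter 8: opening $314.71; interest $11.00 → $325.71; payment $160.62; balance $165.09
Quarter 9: opening $165.09; interest $6.00 → $171.09; payment $160.62; balance $10.47
Quarter 10: opening $10.47; interest $1.00 → $11.47; payment $11.47; balance $0.00
Total paid: $1,201.81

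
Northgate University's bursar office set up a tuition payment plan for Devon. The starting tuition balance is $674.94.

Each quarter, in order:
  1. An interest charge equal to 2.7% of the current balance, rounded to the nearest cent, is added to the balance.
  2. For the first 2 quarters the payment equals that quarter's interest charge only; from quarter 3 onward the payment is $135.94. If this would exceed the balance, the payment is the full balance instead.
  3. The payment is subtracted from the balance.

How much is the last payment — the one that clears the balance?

Quarter 1: $674.94 +$18.22 interest = $693.16; pay $18.22 → $674.94
Quarter 2: $674.94 +$18.22 interest = $693.16; pay $18.22 → $674.94
Quarter 3: $674.94 +$18.22 interest = $693.16; pay $135.94 → $557.22
Quarter 4: $557.22 +$15.04 interest = $572.26; pay $135.94 → $436.32
Quarter 5: $436.32 +$11.78 interest = $448.10; pay $135.94 → $312.16
Quarter 6: $312.16 +$8.43 interest = $320.59; pay $135.94 → $184.65
Quarter 7: $184.65 +$4.99 interest = $189.64; pay $135.94 → $53.70
Quarter 8: $53.70 +$1.45 interest = $55.15; pay $55.15 → $0.00

$55.15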